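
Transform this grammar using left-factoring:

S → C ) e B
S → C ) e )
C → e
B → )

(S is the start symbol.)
S → C ) e S'
S' → B
S' → )
C → e
B → )

Left-factoring transforms A → αβ₁ | αβ₂ into A → αA' and A' → β₁ | β₂
(α is the longest common prefix among the alternatives). Repeat until
no nonterminal has two alternatives with a common prefix.

Round 1: S has alternatives sharing prefix 'C ) e'. Introduce S': S → C ) e S'
  Add: S' → B
  Add: S' → )

No remaining common prefixes — done.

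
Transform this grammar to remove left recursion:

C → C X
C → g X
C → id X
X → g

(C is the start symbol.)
C is directly left-recursive. The standard transformation for
  A → A α₁ | ... | A α_m | β₁ | ... | β_n
is
  A  → β₁ A' | ... | β_n A'
  A' → α₁ A' | ... | α_m A' | ε

C → g X becomes C → g X C'
C → id X becomes C → id X C'
C → C X becomes C' → X C'
Add C' → ε

Productions for other non-terminals are unchanged:
  X → g

Resulting grammar:
C → g X C'
C → id X C'
C' → X C'
C' → ε
X → g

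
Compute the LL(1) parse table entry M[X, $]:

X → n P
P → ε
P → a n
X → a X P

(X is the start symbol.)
To find M[X, $], we find productions for X where $ is in the predict set (PREDICT(N → α) = (FIRST(α) \ {ε}) ∪ (FOLLOW(N) if α ⇒* ε)).

X → n P: PREDICT = { 'n' }
X → a X P: PREDICT = { 'a' }

M[X, $] is empty (no production applies)

Answer: Empty (error entry)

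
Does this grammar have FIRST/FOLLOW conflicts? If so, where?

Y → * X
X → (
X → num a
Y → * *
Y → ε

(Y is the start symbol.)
No FIRST/FOLLOW conflicts.

Nullable non-terminals: Y.

Y: nullable alternative(s) Y → ε; FOLLOW(Y) = { $ }
  Y → * X: FIRST \ {ε} = { '*' } — disjoint from FOLLOW(Y)
  Y → * *: FIRST \ {ε} = { '*' } — disjoint from FOLLOW(Y)
  Y → ε: FIRST \ {ε} = { } — this is the only nullable alternative, skip

X has no nullable alternative, so no FIRST/FOLLOW check is needed there.

No FIRST/FOLLOW conflicts found.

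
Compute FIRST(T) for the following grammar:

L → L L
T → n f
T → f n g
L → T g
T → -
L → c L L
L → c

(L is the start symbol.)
{ '-', 'f', 'n' }

From T → n f:
  - n is a terminal: add 'n' and stop
From T → f n g:
  - f is a terminal: add 'f' and stop
From T → -:
  - '-' is a terminal: add '-' and stop

Collecting: FIRST(T) = { '-', 'f', 'n' }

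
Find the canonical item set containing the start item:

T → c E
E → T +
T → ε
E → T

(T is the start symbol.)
First, augment the grammar with T' → T
I₀ = CLOSURE({ [T' → . T] }):
  [T' → . T] has the dot before T: add [T → . c E], [T → .]
No further items can be added.

I₀ = { [T → . c E], [T → .], [T' → . T] }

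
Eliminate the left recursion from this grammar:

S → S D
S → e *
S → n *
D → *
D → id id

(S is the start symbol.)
S is directly left-recursive. The standard transformation for
  A → A α₁ | ... | A α_m | β₁ | ... | β_n
is
  A  → β₁ A' | ... | β_n A'
  A' → α₁ A' | ... | α_m A' | ε

S → e * becomes S → e * S'
S → n * becomes S → n * S'
S → S D becomes S' → D S'
Add S' → ε

Productions for other non-terminals are unchanged:
  D → *
  D → id id

Resulting grammar:
S → e * S'
S → n * S'
S' → D S'
S' → ε
D → *
D → id id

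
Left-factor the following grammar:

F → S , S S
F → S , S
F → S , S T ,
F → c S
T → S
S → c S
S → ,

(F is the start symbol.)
F → S , S F'
F' → S
F' → ε
F' → T ,
F → c S
T → S
S → c S
S → ,

Left-factoring transforms A → αβ₁ | αβ₂ into A → αA' and A' → β₁ | β₂
(α is the longest common prefix among the alternatives). Repeat until
no nonterminal has two alternatives with a common prefix.

Round 1: F has alternatives sharing prefix 'S , S'. Introduce F': F → S , S F'
  Add: F' → S
  Add: F' → ε
  Add: F' → T ,

No remaining common prefixes — done.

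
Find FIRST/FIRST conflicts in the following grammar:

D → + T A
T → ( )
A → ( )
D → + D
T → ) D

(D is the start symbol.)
Productions for D:
  D → + T A: FIRST = { '+' }
  D → + D: FIRST = { '+' }
Productions for T:
  T → ( ): FIRST = { '(' }
  T → ) D: FIRST = { ')' }
A has only one production, so no FIRST/FIRST conflict is possible there.

Conflict for D: D → + T A and D → + D
  Overlap: { '+' }

Answer: Yes. D → '+' T A / D → '+' D on { '+' }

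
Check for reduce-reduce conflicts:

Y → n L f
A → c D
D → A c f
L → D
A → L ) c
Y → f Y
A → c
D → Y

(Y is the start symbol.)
Yes — I9: [A → c D .] vs [L → D .]

Augment with Y' → Y and build the canonical LR(0) collection (I0 = CLOSURE({[Y' → . Y]}), then GOTO on every symbol after a dot until no new states appear). It has 17 states:
  I0: { [Y → . f Y], [Y → . n L f], [Y' → . Y] }  — shift
  I1: { [Y' → Y .] }  — accept
  I2: { [Y → . f Y], [Y → . n L f], [Y → f . Y] }  — shift
  I3: { [A → . L ) c], [A → . c D], [A → . c], [D → . A c f], [D → . Y], [L → . D], [Y → . f Y], [Y → . n L f], [Y → n . L f] }  — shift
  I4: { [D → A . c f] }  — shift
  I5: { [L → D .] }  — reduce
  I6: { [A → L . ) c], [Y → n L . f] }  — shift
  I7: { [D → Y .] }  — reduce
  I8: { [A → . L ) c], [A → . c D], [A → . c], [A → c . D], [A → c .], [D → . A c f], [D → . Y], [L → . D], [Y → . f Y], [Y → . n L f] }  — shift, reduce
  I9: { [A → c D .], [L → D .] }  — 2 reduces
  I10: { [A → L . ) c] }  — shift
  I11: { [A → L ) . c] }  — shift
  I12: { [A → L ) c .] }  — reduce
  I13: { [Y → n L f .] }  — reduce
  I14: { [D → A c . f] }  — shift
  I15: { [D → A c f .] }  — reduce
  I16: { [Y → f Y .] }  — reduce

I9 contains complete items [A → c D .], [L → D .] — reduce-reduce conflict.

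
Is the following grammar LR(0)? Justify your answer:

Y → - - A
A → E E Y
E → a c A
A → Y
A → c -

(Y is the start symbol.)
Yes, the grammar is LR(0)

A grammar is LR(0) if no state in the canonical LR(0) collection has:
  - both a shift item (dot before a terminal) and a complete item (shift-reduce conflict), or
  - two or more complete items (reduce-reduce conflict; the accept item [Y' → Y .] counts as a complete item here).

Augment with Y' → Y and build the canonical LR(0) collection (I0 = CLOSURE({[Y' → . Y]}), then GOTO on every symbol after a dot until no new states appear). It has 14 states:
  I0: { [Y → . - - A], [Y' → . Y] }  — shift
  I1: { [Y → - . - A] }  — shift
  I2: { [Y' → Y .] }  — accept
  I3: { [A → . E E Y], [A → . Y], [A → . c -], [E → . a c A], [Y → - - . A], [Y → . - - A] }  — shift
  I4: { [Y → - - A .] }  — reduce
  I5: { [A → E . E Y], [E → . a c A] }  — shift
  I6: { [A → Y .] }  — reduce
  I7: { [E → a . c A] }  — shift
  I8: { [A → c . -] }  — shift
  I9: { [A → c - .] }  — reduce
  I10: { [A → . E E Y], [A → . Y], [A → . c -], [E → . a c A], [E → a c . A], [Y → . - - A] }  — shift
  I11: { [E → a c A .] }  — reduce
  I12: { [A → E E . Y], [Y → . - - A] }  — shift
  I13: { [A → E E Y .] }  — reduce

Every state is either a pure shift/goto state or contains exactly one complete item and nothing to shift — no conflicts. The grammar is LR(0).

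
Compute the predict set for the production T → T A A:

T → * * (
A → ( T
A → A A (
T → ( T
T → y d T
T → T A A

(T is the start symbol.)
{ '(', '*', 'y' }

PREDICT(T → T A A) = (FIRST(RHS) \ {ε}) ∪ (FOLLOW(T) if ε ∈ FIRST(RHS), i.e. RHS ⇒* ε)
FIRST(T) = { '(', '*', 'y' }
FIRST(T A A) = { '(', '*', 'y' }
ε ∉ FIRST(T A A), so FOLLOW(T) is not added.
PREDICT(T → T A A) = { '(', '*', 'y' }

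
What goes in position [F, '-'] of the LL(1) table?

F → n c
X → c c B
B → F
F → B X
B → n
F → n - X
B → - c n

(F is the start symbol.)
F → B X

To find M[F, '-'], we find productions for F where '-' is in the predict set (PREDICT(N → α) = (FIRST(α) \ {ε}) ∪ (FOLLOW(N) if α ⇒* ε)).

Relevant sets:
  FIRST(B) = { '-', 'n' }

F → n c: PREDICT = { 'n' }
F → B X: PREDICT = { '-', 'n' }
  '-' is in predict set, so this production goes in M[F, '-']
F → n - X: PREDICT = { 'n' }

M[F, '-'] = F → B X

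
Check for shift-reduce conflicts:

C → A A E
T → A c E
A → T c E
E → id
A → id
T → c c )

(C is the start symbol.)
A shift-reduce conflict occurs when an LR(0) state has both:
  - a complete (reduce) item [A → α .] (dot at the end), and
  - a shift item [B → β . c γ] (dot before a terminal).

Augment with C' → C and build the canonical LR(0) collection (I0 = CLOSURE({[C' → . C]}), then GOTO on every symbol after a dot until no new states appear). It has 16 states:
  I0: { [A → . T c E], [A → . id], [C → . A A E], [C' → . C], [T → . A c E], [T → . c c )] }  — shift
  I1: { [A → . T c E], [A → . id], [C → A . A E], [T → . A c E], [T → . c c )], [T → A . c E] }  — shift
  I2: { [C' → C .] }  — accept
  I3: { [A → T . c E] }  — shift
  I4: { [T → c . c )] }  — shift
  I5: { [A → id .] }  — reduce
  I6: { [T → c c . )] }  — shift
  I7: { [T → c c ) .] }  — reduce
  I8: { [A → T c . E], [E → . id] }  — shift
  I9: { [A → T c E .] }  — reduce
  I10: { [E → id .] }  — reduce
  I11: { [C → A A . E], [E → . id], [T → A . c E] }  — shift
  I12: { [E → . id], [T → A c . E], [T → c . c )] }  — shift
  I13: { [T → A c E .] }  — reduce
  I14: { [C → A A E .] }  — reduce
  I15: { [E → . id], [T → A c . E] }  — shift

No state contains both a complete item and a shift item.

Answer: No shift-reduce conflicts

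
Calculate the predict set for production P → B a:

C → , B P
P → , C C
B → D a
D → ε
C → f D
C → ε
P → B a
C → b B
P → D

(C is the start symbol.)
{ 'a' }

PREDICT(P → B a) = (FIRST(RHS) \ {ε}) ∪ (FOLLOW(P) if ε ∈ FIRST(RHS), i.e. RHS ⇒* ε)
FIRST(B) = { 'a' }
FIRST(B a) = { 'a' }
ε ∉ FIRST(B a), so FOLLOW(P) is not added.
PREDICT(P → B a) = { 'a' }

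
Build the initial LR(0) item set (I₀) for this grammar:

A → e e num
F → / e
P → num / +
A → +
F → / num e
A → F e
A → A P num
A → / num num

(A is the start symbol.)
{ [A → . +], [A → . / num num], [A → . A P num], [A → . F e], [A → . e e num], [A' → . A], [F → . / e], [F → . / num e] }

First, augment the grammar with A' → A
I₀ = CLOSURE({ [A' → . A] }):
  [A' → . A] has the dot before A: add [A → . e e num], [A → . +], [A → . F e], [A → . A P num], [A → . / num num]
  [A → . F e] has the dot before F: add [F → . / e], [F → . / num e]
No further items can be added.

I₀ = { [A → . +], [A → . / num num], [A → . A P num], [A → . F e], [A → . e e num], [A' → . A], [F → . / e], [F → . / num e] }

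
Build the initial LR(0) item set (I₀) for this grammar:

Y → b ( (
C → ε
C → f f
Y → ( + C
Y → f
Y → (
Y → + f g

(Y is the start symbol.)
First, augment the grammar with Y' → Y
I₀ = CLOSURE({ [Y' → . Y] }):
  [Y' → . Y] has the dot before Y: add [Y → . b ( (], [Y → . ( + C], [Y → . f], [Y → . (], [Y → . + f g]
No further items can be added.

I₀ = { [Y → . ( + C], [Y → . (], [Y → . + f g], [Y → . b ( (], [Y → . f], [Y' → . Y] }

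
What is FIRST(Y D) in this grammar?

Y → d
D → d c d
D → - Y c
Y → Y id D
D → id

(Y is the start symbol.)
FIRST sets of the non-terminals involved (from the grammar, by fixed-point iteration):
  FIRST(Y) = { 'd' }

To compute FIRST(Y D), process the symbols left to right:
Symbol Y is a non-terminal. Add FIRST(Y) \ {ε} = { 'd' }
Y is not nullable (ε ∉ FIRST(Y)), so stop here.
FIRST(Y D) = { 'd' }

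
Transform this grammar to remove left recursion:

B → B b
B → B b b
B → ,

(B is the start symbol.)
B is directly left-recursive. The standard transformation for
  A → A α₁ | ... | A α_m | β₁ | ... | β_n
is
  A  → β₁ A' | ... | β_n A'
  A' → α₁ A' | ... | α_m A' | ε

B → , becomes B → , B'
B → B b becomes B' → b B'
B → B b b becomes B' → b b B'
Add B' → ε

Resulting grammar:
B → , B'
B' → b B'
B' → b b B'
B' → ε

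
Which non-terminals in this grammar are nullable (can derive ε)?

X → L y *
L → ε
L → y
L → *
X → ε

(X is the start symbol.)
{ 'L', 'X' }

ε-productions: L → ε, X → ε
So L, X are immediately nullable.
Every non-terminal is now nullable.
Nullable = { 'L', 'X' }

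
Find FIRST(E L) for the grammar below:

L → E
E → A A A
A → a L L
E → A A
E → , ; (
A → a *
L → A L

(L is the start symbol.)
FIRST sets of the non-terminals involved (from the grammar, by fixed-point iteration):
  FIRST(E) = { ',', 'a' }

To compute FIRST(E L), process the symbols left to right:
Symbol E is a non-terminal. Add FIRST(E) \ {ε} = { ',', 'a' }
E is not nullable (ε ∉ FIRST(E)), so stop here.
FIRST(E L) = { ',', 'a' }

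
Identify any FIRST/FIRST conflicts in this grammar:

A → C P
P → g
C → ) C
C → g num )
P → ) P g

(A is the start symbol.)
A FIRST/FIRST conflict occurs when two productions N → α and N → β for the same non-terminal have FIRST(α) ∩ FIRST(β) ≠ ∅ (with ε ∈ FIRST of a nullable right-hand side, so two nullable alternatives also conflict).

Productions for P:
  P → g: FIRST = { 'g' }
  P → ) P g: FIRST = { ')' }
Productions for C:
  C → ) C: FIRST = { ')' }
  C → g num ): FIRST = { 'g' }
A has only one production, so no FIRST/FIRST conflict is possible there.

All alternatives of each non-terminal have pairwise disjoint FIRST sets.

Answer: No FIRST/FIRST conflicts.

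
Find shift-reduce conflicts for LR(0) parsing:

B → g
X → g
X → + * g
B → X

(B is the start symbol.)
A shift-reduce conflict occurs when an LR(0) state has both:
  - a complete (reduce) item [A → α .] (dot at the end), and
  - a shift item [B → β . c γ] (dot before a terminal).

Augment with B' → B and build the canonical LR(0) collection (I0 = CLOSURE({[B' → . B]}), then GOTO on every symbol after a dot until no new states appear). It has 7 states:
  I0: { [B → . X], [B → . g], [B' → . B], [X → . + * g], [X → . g] }  — shift
  I1: { [X → + . * g] }  — shift
  I2: { [B' → B .] }  — accept
  I3: { [B → X .] }  — reduce
  I4: { [B → g .], [X → g .] }  — 2 reduces
  I5: { [X → + * . g] }  — shift
  I6: { [X → + * g .] }  — reduce

No state contains both a complete item and a shift item.

Answer: No shift-reduce conflicts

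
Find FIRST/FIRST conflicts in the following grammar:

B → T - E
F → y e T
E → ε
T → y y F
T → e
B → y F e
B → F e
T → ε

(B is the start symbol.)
Yes. B → T '-' E / B → y F e on { 'y' }; B → T '-' E / B → F e on { 'y' }; B → y F e / B → F e on { 'y' }

A FIRST/FIRST conflict occurs when two productions N → α and N → β for the same non-terminal have FIRST(α) ∩ FIRST(β) ≠ ∅ (with ε ∈ FIRST of a nullable right-hand side, so two nullable alternatives also conflict).

FIRST sets of the non-terminals at (or reachable through a nullable prefix from) the front of some alternative:
  FIRST(T) = { 'e', 'y', ε }
  FIRST(F) = { 'y' }

Productions for B:
  B → T - E: FIRST = { '-', 'e', 'y' }
  B → y F e: FIRST = { 'y' }
  B → F e: FIRST = { 'y' }
Productions for T:
  T → y y F: FIRST = { 'y' }
  T → e: FIRST = { 'e' }
  T → ε: FIRST = { ε }
F, E have only one production, so no FIRST/FIRST conflict is possible there.

Conflict for B: B → T - E and B → y F e
  Overlap: { 'y' }
Conflict for B: B → T - E and B → F e
  Overlap: { 'y' }
Conflict for B: B → y F e and B → F e
  Overlap: { 'y' }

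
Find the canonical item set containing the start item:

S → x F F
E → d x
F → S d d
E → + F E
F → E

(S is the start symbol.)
{ [S → . x F F], [S' → . S] }

First, augment the grammar with S' → S
I₀ = CLOSURE({ [S' → . S] }):
  [S' → . S] has the dot before S: add [S → . x F F]
No further items can be added.

I₀ = { [S → . x F F], [S' → . S] }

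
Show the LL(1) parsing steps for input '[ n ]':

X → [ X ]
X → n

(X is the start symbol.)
Stack is shown with the top on the left.

Stack    Input    Action
------------------------
X $      [ n ] $  output X → [ X ]
[ X ] $  [ n ] $  match '['
X ] $    n ] $    output X → n
n ] $    n ] $    match 'n'
] $      ] $      match ']'
$        $        accept

The string is accepted.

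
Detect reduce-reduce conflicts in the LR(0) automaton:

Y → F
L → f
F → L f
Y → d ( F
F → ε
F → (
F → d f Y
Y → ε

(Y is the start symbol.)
Augment with Y' → Y and build the canonical LR(0) collection (I0 = CLOSURE({[Y' → . Y]}), then GOTO on every symbol after a dot until no new states appear). It has 13 states:
  I0: { [F → . (], [F → . L f], [F → . d f Y], [F → .], [L → . f], [Y → . F], [Y → . d ( F], [Y → .], [Y' → . Y] }  — shift, 2 reduces
  I1: { [F → ( .] }  — reduce
  I2: { [Y → F .] }  — reduce
  I3: { [F → L . f] }  — shift
  I4: { [Y' → Y .] }  — accept
  I5: { [F → d . f Y], [Y → d . ( F] }  — shift
  I6: { [L → f .] }  — reduce
  I7: { [F → . (], [F → . L f], [F → . d f Y], [F → .], [L → . f], [Y → d ( . F] }  — shift, reduce
  I8: { [F → . (], [F → . L f], [F → . d f Y], [F → .], [F → d f . Y], [L → . f], [Y → . F], [Y → . d ( F], [Y → .] }  — shift, 2 reduces
  I9: { [F → d f Y .] }  — reduce
  I10: { [Y → d ( F .] }  — reduce
  I11: { [F → d . f Y] }  — shift
  I12: { [F → L f .] }  — reduce

I0 contains complete items [F → .], [Y → .] — reduce-reduce conflict.
I8 contains complete items [F → .], [Y → .] — reduce-reduce conflict.

Answer: Yes — I0: [F → .] vs [Y → .]; I8: [F → .] vs [Y → .]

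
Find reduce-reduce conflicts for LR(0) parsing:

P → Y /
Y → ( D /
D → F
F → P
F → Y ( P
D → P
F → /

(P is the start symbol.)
Augment with P' → P and build the canonical LR(0) collection (I0 = CLOSURE({[P' → . P]}), then GOTO on every symbol after a dot until no new states appear). It has 13 states:
  I0: { [P → . Y /], [P' → . P], [Y → . ( D /] }  — shift
  I1: { [D → . F], [D → . P], [F → . /], [F → . P], [F → . Y ( P], [P → . Y /], [Y → ( . D /], [Y → . ( D /] }  — shift
  I2: { [P' → P .] }  — accept
  I3: { [P → Y . /] }  — shift
  I4: { [P → Y / .] }  — reduce
  I5: { [F → / .] }  — reduce
  I6: { [Y → ( D . /] }  — shift
  I7: { [D → F .] }  — reduce
  I8: { [D → P .], [F → P .] }  — 2 reduces
  I9: { [F → Y . ( P], [P → Y . /] }  — shift
  I10: { [F → Y ( . P], [P → . Y /], [Y → . ( D /] }  — shift
  I11: { [F → Y ( P .] }  — reduce
  I12: { [Y → ( D / .] }  — reduce

I8 contains complete items [D → P .], [F → P .] — reduce-reduce conflict.

Answer: Yes — I8: [D → P .] vs [F → P .]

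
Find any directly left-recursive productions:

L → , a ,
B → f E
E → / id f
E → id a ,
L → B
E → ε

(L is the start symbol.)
L → , a ,: starts with ','
B → f E: starts with f
E → / id f: starts with '/'
E → id a ,: starts with id
L → B: starts with B
E → ε: starts with ε

No direct left recursion found.

Answer: No direct left recursion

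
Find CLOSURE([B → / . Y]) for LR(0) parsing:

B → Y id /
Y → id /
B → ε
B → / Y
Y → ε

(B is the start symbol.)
{ [B → / . Y], [Y → . id /], [Y → .] }

To compute CLOSURE, for each item [A → α.Bβ] where B is a non-terminal, add [B → .γ] for all productions B → γ; repeat for the newly added items until nothing changes.

Start with: [B → / . Y]
  [B → / . Y] has the dot before Y: add [Y → . id /], [Y → .]
No further items can be added.

CLOSURE = { [B → / . Y], [Y → . id /], [Y → .] }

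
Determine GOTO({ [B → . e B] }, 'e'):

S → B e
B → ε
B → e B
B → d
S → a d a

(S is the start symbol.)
GOTO(I, 'e') = CLOSURE({ [A → αX.β] : [A → α.Xβ] ∈ I, X = 'e' })

Items with dot before 'e', with the dot advanced:
  [B → . e B] → [B → e . B]
Closure of the advanced items:
  [B → e . B] has the dot before B: add [B → .], [B → . e B], [B → . d]

GOTO = { [B → . d], [B → . e B], [B → .], [B → e . B] }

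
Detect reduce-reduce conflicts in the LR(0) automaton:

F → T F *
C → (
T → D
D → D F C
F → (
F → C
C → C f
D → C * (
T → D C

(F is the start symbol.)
Augment with F' → F and build the canonical LR(0) collection (I0 = CLOSURE({[F' → . F]}), then GOTO on every symbol after a dot until no new states appear). It has 15 states:
  I0: { [C → . (], [C → . C f], [D → . C * (], [D → . D F C], [F → . (], [F → . C], [F → . T F *], [F' → . F], [T → . D C], [T → . D] }  — shift
  I1: { [C → ( .], [F → ( .] }  — 2 reduces
  I2: { [C → C . f], [D → C . * (], [F → C .] }  — shift, reduce
  I3: { [C → . (], [C → . C f], [D → . C * (], [D → . D F C], [D → D . F C], [F → . (], [F → . C], [F → . T F *], [T → . D C], [T → . D], [T → D . C], [T → D .] }  — shift, reduce
  I4: { [F' → F .] }  — accept
  I5: { [C → . (], [C → . C f], [D → . C * (], [D → . D F C], [F → . (], [F → . C], [F → . T F *], [F → T . F *], [T → . D C], [T → . D] }  — shift
  I6: { [F → T F . *] }  — shift
  I7: { [F → T F * .] }  — reduce
  I8: { [C → C . f], [D → C . * (], [F → C .], [T → D C .] }  — shift, 2 reduces
  I9: { [C → . (], [C → . C f], [D → D F . C] }  — shift
  I10: { [C → ( .] }  — reduce
  I11: { [C → C . f], [D → D F C .] }  — shift, reduce
  I12: { [C → C f .] }  — reduce
  I13: { [D → C * . (] }  — shift
  I14: { [D → C * ( .] }  — reduce

I1 contains complete items [C → ( .], [F → ( .] — reduce-reduce conflict.
I8 contains complete items [F → C .], [T → D C .] — reduce-reduce conflict.

Answer: Yes — I1: [C → ( .] vs [F → ( .]; I8: [F → C .] vs [T → D C .]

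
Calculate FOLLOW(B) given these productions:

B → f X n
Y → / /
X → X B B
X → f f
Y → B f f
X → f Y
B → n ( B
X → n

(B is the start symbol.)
{ $, 'f', 'n' }

To compute FOLLOW(B), find every occurrence of B on a right-hand side N → α B β: add FIRST(β) \ {ε}, and if β is empty or nullable also add FOLLOW(N). Iterate to a fixed point.

B is the start symbol, so $ ∈ FOLLOW(B).
In X → X B B: B is followed by B, add FIRST(B) \ {ε} = { 'f', 'n' }
In X → X B B: B is at the end, add FOLLOW(X)
In Y → B f f: B is followed by f f, add FIRST(f f) \ {ε} = { 'f' }
In B → n ( B: B is at the end; this adds FOLLOW(B) to itself — nothing new

The FOLLOW sets referred to above (computed the same way, to a fixed point):
  FOLLOW(X) = { 'f', 'n' }

Taking the union: FOLLOW(B) = { $, 'f', 'n' }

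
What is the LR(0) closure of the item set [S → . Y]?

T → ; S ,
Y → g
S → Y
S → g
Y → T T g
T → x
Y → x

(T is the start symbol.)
{ [S → . Y], [T → . ; S ,], [T → . x], [Y → . T T g], [Y → . g], [Y → . x] }

Start with: [S → . Y]
  [S → . Y] has the dot before Y: add [Y → . g], [Y → . T T g], [Y → . x]
  [Y → . T T g] has the dot before T: add [T → . ; S ,], [T → . x]
No further items can be added.

CLOSURE = { [S → . Y], [T → . ; S ,], [T → . x], [Y → . T T g], [Y → . g], [Y → . x] }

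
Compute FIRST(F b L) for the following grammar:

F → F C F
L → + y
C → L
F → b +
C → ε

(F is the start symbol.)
FIRST sets of the non-terminals involved (from the grammar, by fixed-point iteration):
  FIRST(F) = { 'b' }

To compute FIRST(F b L), process the symbols left to right:
Symbol F is a non-terminal. Add FIRST(F) \ {ε} = { 'b' }
F is not nullable (ε ∉ FIRST(F)), so stop here.
FIRST(F b L) = { 'b' }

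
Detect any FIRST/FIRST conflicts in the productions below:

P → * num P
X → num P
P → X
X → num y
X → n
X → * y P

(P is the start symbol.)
Yes. P → '*' num P / P → X on { '*' }; X → num P / X → num y on { 'num' }

FIRST sets of the non-terminals at (or reachable through a nullable prefix from) the front of some alternative:
  FIRST(X) = { '*', 'n', 'num' }

Productions for P:
  P → * num P: FIRST = { '*' }
  P → X: FIRST = { '*', 'n', 'num' }
Productions for X:
  X → num P: FIRST = { 'num' }
  X → num y: FIRST = { 'num' }
  X → n: FIRST = { 'n' }
  X → * y P: FIRST = { '*' }

Conflict for P: P → * num P and P → X
  Overlap: { '*' }
Conflict for X: X → num P and X → num y
  Overlap: { 'num' }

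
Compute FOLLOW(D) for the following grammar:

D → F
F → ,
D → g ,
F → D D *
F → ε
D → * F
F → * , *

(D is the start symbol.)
To compute FOLLOW(D), find every occurrence of D on a right-hand side N → α D β: add FIRST(β) \ {ε}, and if β is empty or nullable also add FOLLOW(N). Iterate to a fixed point.

D is the start symbol, so $ ∈ FOLLOW(D).
In F → D D *: D is followed by D '*', add FIRST(D '*') \ {ε} = { '*', ',', 'g' }
In F → D D *: D is followed by '*', add FIRST('*') \ {ε} = { '*' }

Taking the union: FOLLOW(D) = { $, '*', ',', 'g' }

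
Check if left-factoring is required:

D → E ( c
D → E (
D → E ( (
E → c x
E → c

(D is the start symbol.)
Yes, D has productions with common prefix 'E ('; E has productions with common prefix 'c'

Left-factoring is needed when two productions for the same non-terminal
share a common prefix on the right-hand side.

Productions for D:
  D → E ( c
  D → E (
  D → E ( (
Productions for E:
  E → c x
  E → c

Found common prefix 'E (' in productions for D
Found common prefix 'c' in productions for E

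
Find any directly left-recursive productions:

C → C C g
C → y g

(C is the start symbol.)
Yes, C is left-recursive

C → C C g: LEFT RECURSIVE (starts with C)
C → y g: starts with y

The grammar has direct left recursion on: C.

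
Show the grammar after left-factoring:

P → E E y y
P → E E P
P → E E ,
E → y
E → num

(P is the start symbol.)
Left-factoring transforms A → αβ₁ | αβ₂ into A → αA' and A' → β₁ | β₂
(α is the longest common prefix among the alternatives). Repeat until
no nonterminal has two alternatives with a common prefix.

Round 1: P has alternatives sharing prefix 'E E'. Introduce P': P → E E P'
  Add: P' → y y
  Add: P' → P
  Add: P' → ,

No remaining common prefixes — done.

Resulting grammar:
P → E E P'
P' → y y
P' → P
P' → ,
E → y
E → num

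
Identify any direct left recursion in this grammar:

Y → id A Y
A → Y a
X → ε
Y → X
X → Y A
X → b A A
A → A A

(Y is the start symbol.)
Y → id A Y: starts with id
A → Y a: starts with Y
X → ε: starts with ε
Y → X: starts with X
X → Y A: starts with Y
X → b A A: starts with b
A → A A: LEFT RECURSIVE (starts with A)

The grammar has direct left recursion on: A.

Answer: Yes, A is left-recursive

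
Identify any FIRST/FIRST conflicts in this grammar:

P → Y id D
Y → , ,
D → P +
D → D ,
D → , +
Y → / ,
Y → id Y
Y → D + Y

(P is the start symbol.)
A FIRST/FIRST conflict occurs when two productions N → α and N → β for the same non-terminal have FIRST(α) ∩ FIRST(β) ≠ ∅ (with ε ∈ FIRST of a nullable right-hand side, so two nullable alternatives also conflict).

FIRST sets of the non-terminals at (or reachable through a nullable prefix from) the front of some alternative:
  FIRST(D) = { ',', '/', 'id' }
  FIRST(P) = { ',', '/', 'id' }

Productions for Y:
  Y → , ,: FIRST = { ',' }
  Y → / ,: FIRST = { '/' }
  Y → id Y: FIRST = { 'id' }
  Y → D + Y: FIRST = { ',', '/', 'id' }
Productions for D:
  D → P +: FIRST = { ',', '/', 'id' }
  D → D ,: FIRST = { ',', '/', 'id' }
  D → , +: FIRST = { ',' }
P has only one production, so no FIRST/FIRST conflict is possible there.

Conflict for Y: Y → , , and Y → D + Y
  Overlap: { ',' }
Conflict for Y: Y → / , and Y → D + Y
  Overlap: { '/' }
Conflict for Y: Y → id Y and Y → D + Y
  Overlap: { 'id' }
Conflict for D: D → P + and D → D ,
  Overlap: { ',', '/', 'id' }
Conflict for D: D → P + and D → , +
  Overlap: { ',' }
Conflict for D: D → D , and D → , +
  Overlap: { ',' }

Answer: Yes. Y → ',' ',' / Y → D '+' Y on { ',' }; Y → '/' ',' / Y → D '+' Y on { '/' }; Y → id Y / Y → D '+' Y on { 'id' }; D → P '+' / D → D ',' on { ',', '/', 'id' }; D → P '+' / D → ',' '+' on { ',' }; D → D ',' / D → ',' '+' on { ',' }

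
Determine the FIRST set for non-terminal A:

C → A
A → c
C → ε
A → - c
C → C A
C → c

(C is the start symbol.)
{ '-', 'c' }

To compute FIRST(A), examine every production with A on the left-hand side, reading each right-hand side left to right until a non-nullable symbol is reached.

From A → c:
  - c is a terminal: add 'c' and stop
From A → - c:
  - '-' is a terminal: add '-' and stop

Collecting: FIRST(A) = { '-', 'c' }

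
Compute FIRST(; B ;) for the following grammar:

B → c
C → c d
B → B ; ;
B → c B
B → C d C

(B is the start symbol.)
To compute FIRST(; B ;), process the symbols left to right:
Symbol ; is a terminal. Add ';' and stop.
FIRST(; B ;) = { ';' }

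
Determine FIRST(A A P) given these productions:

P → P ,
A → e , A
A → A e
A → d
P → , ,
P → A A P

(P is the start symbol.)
{ 'd', 'e' }

FIRST sets of the non-terminals involved (from the grammar, by fixed-point iteration):
  FIRST(A) = { 'd', 'e' }

To compute FIRST(A A P), process the symbols left to right:
Symbol A is a non-terminal. Add FIRST(A) \ {ε} = { 'd', 'e' }
A is not nullable (ε ∉ FIRST(A)), so stop here.
FIRST(A A P) = { 'd', 'e' }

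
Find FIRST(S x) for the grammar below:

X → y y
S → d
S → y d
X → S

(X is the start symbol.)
FIRST sets of the non-terminals involved (from the grammar, by fixed-point iteration):
  FIRST(S) = { 'd', 'y' }

To compute FIRST(S x), process the symbols left to right:
Symbol S is a non-terminal. Add FIRST(S) \ {ε} = { 'd', 'y' }
S is not nullable (ε ∉ FIRST(S)), so stop here.
FIRST(S x) = { 'd', 'y' }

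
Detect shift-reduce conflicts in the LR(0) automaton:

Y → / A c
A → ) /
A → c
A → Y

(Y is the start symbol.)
No shift-reduce conflicts

A shift-reduce conflict occurs when an LR(0) state has both:
  - a complete (reduce) item [A → α .] (dot at the end), and
  - a shift item [B → β . c γ] (dot before a terminal).

Augment with Y' → Y and build the canonical LR(0) collection (I0 = CLOSURE({[Y' → . Y]}), then GOTO on every symbol after a dot until no new states appear). It has 9 states:
  I0: { [Y → . / A c], [Y' → . Y] }  — shift
  I1: { [A → . ) /], [A → . Y], [A → . c], [Y → . / A c], [Y → / . A c] }  — shift
  I2: { [Y' → Y .] }  — accept
  I3: { [A → ) . /] }  — shift
  I4: { [Y → / A . c] }  — shift
  I5: { [A → Y .] }  — reduce
  I6: { [A → c .] }  — reduce
  I7: { [Y → / A c .] }  — reduce
  I8: { [A → ) / .] }  — reduce

No state contains both a complete item and a shift item.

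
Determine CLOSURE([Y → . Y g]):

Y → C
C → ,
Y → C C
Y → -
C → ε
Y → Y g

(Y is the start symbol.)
To compute CLOSURE, for each item [A → α.Bβ] where B is a non-terminal, add [B → .γ] for all productions B → γ; repeat for the newly added items until nothing changes.

Start with: [Y → . Y g]
  [Y → . Y g] has the dot before Y: add [Y → . C], [Y → . C C], [Y → . -]
  [Y → . C] has the dot before C: add [C → . ,], [C → .]
No further items can be added.

CLOSURE = { [C → . ,], [C → .], [Y → . -], [Y → . C C], [Y → . C], [Y → . Y g] }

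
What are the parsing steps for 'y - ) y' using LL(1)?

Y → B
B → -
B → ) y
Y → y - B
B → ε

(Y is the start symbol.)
LL(1) parsing maintains a stack (initially the start symbol over $) and the input. At each step: if the stack top is a terminal, match it against the current input token; if it is a non-terminal N, replace it with the RHS of M[N, lookahead] (the unique production whose predict set contains the lookahead).

Stack is shown with the top on the left.

Stack    Input      Action
--------------------------
Y $      y - ) y $  output Y → y - B
y - B $  y - ) y $  match 'y'
- B $    - ) y $    match '-'
B $      ) y $      output B → ) y
) y $    ) y $      match ')'
y $      y $        match 'y'
$        $          accept

The string is accepted.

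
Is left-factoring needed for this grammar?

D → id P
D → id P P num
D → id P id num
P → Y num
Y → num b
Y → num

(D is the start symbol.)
Yes, D has productions with common prefix 'id P'; Y has productions with common prefix 'num'

Left-factoring is needed when two productions for the same non-terminal
share a common prefix on the right-hand side.

Productions for D:
  D → id P
  D → id P P num
  D → id P id num
Productions for Y:
  Y → num b
  Y → num

Found common prefix 'id P' in productions for D
Found common prefix 'num' in productions for Y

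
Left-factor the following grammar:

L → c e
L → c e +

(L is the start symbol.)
L → c e L'
L' → ε
L' → +

Left-factoring transforms A → αβ₁ | αβ₂ into A → αA' and A' → β₁ | β₂
(α is the longest common prefix among the alternatives). Repeat until
no nonterminal has two alternatives with a common prefix.

Round 1: L has alternatives sharing prefix 'c e'. Introduce L': L → c e L'
  Add: L' → ε
  Add: L' → +

No remaining common prefixes — done.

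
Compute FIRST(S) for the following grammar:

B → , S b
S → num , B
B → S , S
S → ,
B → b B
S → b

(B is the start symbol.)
From S → num , B:
  - num is a terminal: add 'num' and stop
From S → ,:
  - ',' is a terminal: add ',' and stop
From S → b:
  - b is a terminal: add 'b' and stop

Collecting: FIRST(S) = { ',', 'b', 'num' }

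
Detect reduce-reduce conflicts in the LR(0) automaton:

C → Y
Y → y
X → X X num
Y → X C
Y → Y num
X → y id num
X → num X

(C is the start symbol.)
Augment with C' → C and build the canonical LR(0) collection (I0 = CLOSURE({[C' → . C]}), then GOTO on every symbol after a dot until no new states appear). It has 15 states:
  I0: { [C → . Y], [C' → . C], [X → . X X num], [X → . num X], [X → . y id num], [Y → . X C], [Y → . Y num], [Y → . y] }  — shift
  I1: { [C' → C .] }  — accept
  I2: { [C → . Y], [X → . X X num], [X → . num X], [X → . y id num], [X → X . X num], [Y → . X C], [Y → . Y num], [Y → . y], [Y → X . C] }  — shift
  I3: { [C → Y .], [Y → Y . num] }  — shift, reduce
  I4: { [X → . X X num], [X → . num X], [X → . y id num], [X → num . X] }  — shift
  I5: { [X → y . id num], [Y → y .] }  — shift, reduce
  I6: { [X → y id . num] }  — shift
  I7: { [X → y id num .] }  — reduce
  I8: { [X → . X X num], [X → . num X], [X → . y id num], [X → X . X num], [X → num X .] }  — shift, reduce
  I9: { [X → y . id num] }  — shift
  I10: { [X → . X X num], [X → . num X], [X → . y id num], [X → X . X num], [X → X X . num] }  — shift
  I11: { [X → . X X num], [X → . num X], [X → . y id num], [X → X X num .], [X → num . X] }  — shift, reduce
  I12: { [Y → Y num .] }  — reduce
  I13: { [Y → X C .] }  — reduce
  I14: { [C → . Y], [X → . X X num], [X → . num X], [X → . y id num], [X → X . X num], [X → X X . num], [Y → . X C], [Y → . Y num], [Y → . y], [Y → X . C] }  — shift

No state contains more than one complete item.

Answer: No reduce-reduce conflicts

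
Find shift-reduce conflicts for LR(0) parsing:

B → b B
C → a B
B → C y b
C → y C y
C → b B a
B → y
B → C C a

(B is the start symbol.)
Augment with B' → B and build the canonical LR(0) collection (I0 = CLOSURE({[B' → . B]}), then GOTO on every symbol after a dot until no new states appear). It has 18 states:
  I0: { [B → . C C a], [B → . C y b], [B → . b B], [B → . y], [B' → . B], [C → . a B], [C → . b B a], [C → . y C y] }  — shift
  I1: { [B' → B .] }  — accept
  I2: { [B → C . C a], [B → C . y b], [C → . a B], [C → . b B a], [C → . y C y] }  — shift
  I3: { [B → . C C a], [B → . C y b], [B → . b B], [B → . y], [C → . a B], [C → . b B a], [C → . y C y], [C → a . B] }  — shift
  I4: { [B → . C C a], [B → . C y b], [B → . b B], [B → . y], [B → b . B], [C → . a B], [C → . b B a], [C → . y C y], [C → b . B a] }  — shift
  I5: { [B → y .], [C → . a B], [C → . b B a], [C → . y C y], [C → y . C y] }  — shift, reduce
  I6: { [C → y C . y] }  — shift
  I7: { [B → . C C a], [B → . C y b], [B → . b B], [B → . y], [C → . a B], [C → . b B a], [C → . y C y], [C → b . B a] }  — shift
  I8: { [C → . a B], [C → . b B a], [C → . y C y], [C → y . C y] }  — shift
  I9: { [C → b B . a] }  — shift
  I10: { [C → b B a .] }  — reduce
  I11: { [C → y C y .] }  — reduce
  I12: { [B → b B .], [C → b B . a] }  — shift, reduce
  I13: { [C → a B .] }  — reduce
  I14: { [B → C C . a] }  — shift
  I15: { [B → C y . b], [C → . a B], [C → . b B a], [C → . y C y], [C → y . C y] }  — shift
  I16: { [B → . C C a], [B → . C y b], [B → . b B], [B → . y], [B → C y b .], [C → . a B], [C → . b B a], [C → . y C y], [C → b . B a] }  — shift, reduce
  I17: { [B → C C a .] }  — reduce

I5 contains reduce item [B → y .] and shift items [C → . a B], [C → . b B a], [C → . y C y] — shift-reduce conflict.
I12 contains reduce item [B → b B .] and shift item [C → b B . a] — shift-reduce conflict.
I16 contains reduce item [B → C y b .] and shift items [B → . b B], [B → . y], [C → . a B], [C → . b B a], [C → . y C y] — shift-reduce conflict.

Answer: Yes — I5: [B → y .] vs [C → . a B]; I12: [B → b B .] vs [C → b B . a]; I16: [B → C y b .] vs [B → . b B]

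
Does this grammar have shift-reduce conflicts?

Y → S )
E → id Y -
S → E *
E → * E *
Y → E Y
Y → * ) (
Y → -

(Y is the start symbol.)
Yes — I10: [S → E * .] vs [E → . * E *]

A shift-reduce conflict occurs when an LR(0) state has both:
  - a complete (reduce) item [A → α .] (dot at the end), and
  - a shift item [B → β . c γ] (dot before a terminal).

Augment with Y' → Y and build the canonical LR(0) collection (I0 = CLOSURE({[Y' → . Y]}), then GOTO on every symbol after a dot until no new states appear). It has 17 states:
  I0: { [E → . * E *], [E → . id Y -], [S → . E *], [Y → . * ) (], [Y → . -], [Y → . E Y], [Y → . S )], [Y' → . Y] }  — shift
  I1: { [E → * . E *], [E → . * E *], [E → . id Y -], [Y → * . ) (] }  — shift
  I2: { [Y → - .] }  — reduce
  I3: { [E → . * E *], [E → . id Y -], [S → . E *], [S → E . *], [Y → . * ) (], [Y → . -], [Y → . E Y], [Y → . S )], [Y → E . Y] }  — shift
  I4: { [Y → S . )] }  — shift
  I5: { [Y' → Y .] }  — accept
  I6: { [E → . * E *], [E → . id Y -], [E → id . Y -], [S → . E *], [Y → . * ) (], [Y → . -], [Y → . E Y], [Y → . S )] }  — shift
  I7: { [E → id Y . -] }  — shift
  I8: { [E → id Y - .] }  — reduce
  I9: { [Y → S ) .] }  — reduce
  I10: { [E → * . E *], [E → . * E *], [E → . id Y -], [S → E * .], [Y → * . ) (] }  — shift, reduce
  I11: { [Y → E Y .] }  — reduce
  I12: { [Y → * ) . (] }  — shift
  I13: { [E → * . E *], [E → . * E *], [E → . id Y -] }  — shift
  I14: { [E → * E . *] }  — shift
  I15: { [E → * E * .] }  — reduce
  I16: { [Y → * ) ( .] }  — reduce

I10 contains reduce item [S → E * .] and shift items [E → . * E *], [E → . id Y -], [Y → * . ) (] — shift-reduce conflict.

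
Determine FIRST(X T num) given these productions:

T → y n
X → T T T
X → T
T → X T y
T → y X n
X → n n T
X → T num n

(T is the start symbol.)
FIRST sets of the non-terminals involved (from the grammar, by fixed-point iteration):
  FIRST(X) = { 'n', 'y' }

To compute FIRST(X T num), process the symbols left to right:
Symbol X is a non-terminal. Add FIRST(X) \ {ε} = { 'n', 'y' }
X is not nullable (ε ∉ FIRST(X)), so stop here.
FIRST(X T num) = { 'n', 'y' }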